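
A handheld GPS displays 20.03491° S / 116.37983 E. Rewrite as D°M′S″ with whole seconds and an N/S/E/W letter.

Latitude: 0.034910 × 60 = 2.09460′ → 2′, remainder × 60 = 5.68″
Lon: 0.379830° → 22.78980′; 0.78980 × 60 = 47.39″

20°02′6″ S, 116°22′47″ E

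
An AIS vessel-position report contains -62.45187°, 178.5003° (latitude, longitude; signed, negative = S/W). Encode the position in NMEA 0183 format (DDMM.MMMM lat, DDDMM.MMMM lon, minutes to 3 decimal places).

6227.112,S / 17830.018,E

Latitude is negative → S; |value| = 62.451870
Lat: minutes = (62.451870 − 62) × 60 = 27.11220
Lon: 178° + 0.500300 × 60 = 178° 30.01800′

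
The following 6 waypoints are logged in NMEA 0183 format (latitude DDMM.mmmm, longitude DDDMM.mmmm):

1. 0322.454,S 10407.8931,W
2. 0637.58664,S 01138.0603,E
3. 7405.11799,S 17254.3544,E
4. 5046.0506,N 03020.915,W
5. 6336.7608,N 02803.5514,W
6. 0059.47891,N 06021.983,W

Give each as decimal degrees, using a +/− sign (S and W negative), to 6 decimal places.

1. -3.374233, -104.131552
2. -6.626444, 11.634338
3. -74.085300, 172.905907
4. 50.767510, -30.348583
5. 63.612680, -28.059190
6. 0.991315, -60.366383

Point 1:
  Lat: split at 2 digits → 03° and 22.454′; 3 + 22.454/60 = 3.3742333
  S → negative
  Longitude: degrees = first 3 digits = 104, minutes = 7.8931; 104 + 7.8931/60 = 104.1315517
  W → negative
Point 2:
  Lat: split at 2 digits → 06° and 37.58664′; 6 + 37.58664/60 = 6.6264440
  S ⇒ negate
  λ: split at 3 digits → 011° and 38.0603′; 11 + 38.0603/60 = 11.6343383
  E ⇒ keep positive
Point 3:
  Latitude: degrees = first 2 digits = 74, minutes = 5.11799; 74 + 5.11799/60 = 74.0852998
  hemisphere S, so the sign is −
  Longitude: split at 3 digits → 172° and 54.3544′; 172 + 54.3544/60 = 172.9059067
  E → positive
Point 4:
  Lat: degrees = first 2 digits = 50, minutes = 46.0506; 50 + 46.0506/60 = 50.7675100
  N ⇒ keep positive
  Lon: degrees = first 3 digits = 30, minutes = 20.915; 30 + 20.915/60 = 30.3485833
  hemisphere W, so the sign is −
Point 5:
  φ: degrees = first 2 digits = 63, minutes = 36.7608; 63 + 36.7608/60 = 63.6126800
  N ⇒ keep positive
  λ: split at 3 digits → 028° and 3.5514′; 28 + 3.5514/60 = 28.0591900
  W ⇒ negate
Point 6:
  Lat: degrees = first 2 digits = 0, minutes = 59.47891; 0 + 59.47891/60 = 0.9913152
  N ⇒ keep positive
  Longitude: split at 3 digits → 060° and 21.983′; 60 + 21.983/60 = 60.3663833
  W ⇒ negate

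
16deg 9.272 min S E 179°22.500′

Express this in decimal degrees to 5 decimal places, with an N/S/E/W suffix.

Lat: 9.272′ = 0.154533°; total 16.154533
λ: 179 + 22.5/60 = 179.375000

16.15453° S, 179.37500° E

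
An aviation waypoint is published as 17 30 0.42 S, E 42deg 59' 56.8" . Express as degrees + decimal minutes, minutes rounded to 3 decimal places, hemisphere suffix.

Lat: 30 + 0.42/60 = 30.00700′
λ: 59 + 56.8/60 = 59.94667′

17° 30.007′ S, 42° 59.947′ E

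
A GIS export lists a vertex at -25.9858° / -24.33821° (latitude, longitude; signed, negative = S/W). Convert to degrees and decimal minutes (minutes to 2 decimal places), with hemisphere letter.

Latitude is negative → S; |value| = 25.985800
φ: minutes = (25.985800 − 25) × 60 = 59.1480
Longitude is negative → W; |value| = 24.338210
λ: 24° + 0.338210 × 60 = 24° 20.2926′

25° 59.15′ S, 24° 20.29′ W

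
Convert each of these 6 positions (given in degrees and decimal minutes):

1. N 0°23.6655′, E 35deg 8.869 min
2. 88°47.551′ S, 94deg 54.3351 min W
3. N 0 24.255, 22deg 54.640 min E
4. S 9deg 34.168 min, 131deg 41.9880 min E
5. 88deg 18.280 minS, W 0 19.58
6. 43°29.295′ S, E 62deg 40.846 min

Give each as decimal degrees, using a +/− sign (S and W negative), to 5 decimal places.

Point 1:
  Latitude: 23.6655′ = 0.394425°; total 0.394425
  N → positive
  Longitude: 8.869′ = 0.147817°; total 35.147817
  E → positive
Point 2:
  φ: 47.551′ = 0.792517°; total 88.792517
  S → negative
  Longitude: 54.3351′ = 0.905585°; total 94.905585
  W ⇒ negate
Point 3:
  Latitude: 24.255′ = 0.404250°; total 0.404250
  N ⇒ keep positive
  Lon: 22 + 54.64/60 = 22.910667
  E → positive
Point 4:
  Latitude: 9 + 34.168/60 = 9.569467
  hemisphere S, so the sign is −
  Longitude: 131 + 41.988/60 = 131.699800
  E → positive
Point 5:
  Latitude: 18.28′ = 0.304667°; total 88.304667
  hemisphere S, so the sign is −
  Longitude: 19.58′ = 0.326333°; total 0.326333
  W → negative
Point 6:
  Latitude: 43 + 29.295/60 = 43.488250
  S → negative
  Lon: 62 + 40.846/60 = 62.680767
  E ⇒ keep positive

1. 0.39443, 35.14782
2. -88.79252, -94.90559
3. 0.40425, 22.91067
4. -9.56947, 131.69980
5. -88.30467, -0.32633
6. -43.48825, 62.68077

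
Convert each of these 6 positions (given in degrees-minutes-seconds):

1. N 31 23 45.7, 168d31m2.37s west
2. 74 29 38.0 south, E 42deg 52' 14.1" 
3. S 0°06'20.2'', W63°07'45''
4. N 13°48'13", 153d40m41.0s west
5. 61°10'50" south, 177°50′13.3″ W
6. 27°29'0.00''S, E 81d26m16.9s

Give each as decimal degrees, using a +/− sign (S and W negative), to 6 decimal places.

Point 1:
  Lat: 23′ + 45.7″ = 23.76167′; 31 + 23.76167/60 = 31.3960278
  N ⇒ keep positive
  Longitude: 168° + 31/60 + 2.37/3600 = 168 + 0.516667 + 0.000658 = 168.5173250
  W → negative
Point 2:
  φ: 74 + 29/60 + 38/3600 = 74.4938889
  hemisphere S, so the sign is −
  Longitude: 42° + 52/60 + 14.1/3600 = 42 + 0.866667 + 0.003917 = 42.8705833
  E → positive
Point 3:
  φ: 0° + 6/60 + 20.2/3600 = 0 + 0.100000 + 0.005611 = 0.1056111
  hemisphere S, so the sign is −
  Longitude: 63° + 7/60 + 45/3600 = 63 + 0.116667 + 0.012500 = 63.1291667
  W ⇒ negate
Point 4:
  Latitude: 13° + 48/60 + 13/3600 = 13 + 0.800000 + 0.003611 = 13.8036111
  N → positive
  λ: 153 + 40/60 + 41/3600 = 153.6780556
  W ⇒ negate
Point 5:
  Latitude: 61 + 10/60 + 50/3600 = 61.1805556
  hemisphere S, so the sign is −
  λ: 177 + 50/60 + 13.3/3600 = 177.8370278
  W → negative
Point 6:
  Latitude: 29′ + 0″ = 29.00000′; 27 + 29.00000/60 = 27.4833333
  S ⇒ negate
  Longitude: 81° + 26/60 + 16.9/3600 = 81 + 0.433333 + 0.004694 = 81.4380278
  E → positive

1. 31.396028, -168.517325
2. -74.493889, 42.870583
3. -0.105611, -63.129167
4. 13.803611, -153.678056
5. -61.180556, -177.837028
6. -27.483333, 81.438028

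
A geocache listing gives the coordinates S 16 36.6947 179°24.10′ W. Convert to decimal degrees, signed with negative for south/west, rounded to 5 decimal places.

-16.61158, -179.40167

φ: 36.6947′ = 0.611578°; total 16.611578
S ⇒ negate
λ: 179 + 24.1/60 = 179.401667
W → negative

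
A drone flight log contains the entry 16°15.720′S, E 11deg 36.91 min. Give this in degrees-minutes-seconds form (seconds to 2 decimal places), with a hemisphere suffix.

φ: 15.72000′ → 15′ and 0.72000 × 60 = 43.2000″
λ: fractional minutes 0.91000 × 60 = 54.6000″

16°15′43.20″ S, 11°36′54.60″ E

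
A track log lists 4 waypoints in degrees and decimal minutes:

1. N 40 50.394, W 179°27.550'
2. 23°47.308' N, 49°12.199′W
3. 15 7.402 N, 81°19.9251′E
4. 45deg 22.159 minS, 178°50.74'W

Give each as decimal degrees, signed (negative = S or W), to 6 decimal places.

1. 40.839900, -179.459167
2. 23.788467, -49.203317
3. 15.123367, 81.332085
4. -45.369317, -178.845667

Point 1:
  Latitude: 40 + 50.394/60 = 40.8399000
  N ⇒ keep positive
  Lon: 179 + 27.55/60 = 179.4591667
  W → negative
Point 2:
  φ: 47.308′ = 0.788467°; total 23.7884667
  N ⇒ keep positive
  λ: 49 + 12.199/60 = 49.2033167
  W → negative
Point 3:
  φ: 7.402′ = 0.123367°; total 15.1233667
  N ⇒ keep positive
  Lon: 19.9251′ = 0.332085°; total 81.3320850
  E → positive
Point 4:
  Latitude: 22.159′ = 0.369317°; total 45.3693167
  S → negative
  Lon: 178 + 50.74/60 = 178.8456667
  W → negative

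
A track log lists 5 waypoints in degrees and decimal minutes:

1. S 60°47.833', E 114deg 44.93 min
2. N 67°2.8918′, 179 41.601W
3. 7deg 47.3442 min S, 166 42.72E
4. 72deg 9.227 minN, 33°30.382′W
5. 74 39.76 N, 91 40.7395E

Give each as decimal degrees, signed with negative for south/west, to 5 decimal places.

1. -60.79722, 114.74883
2. 67.04820, -179.69335
3. -7.78907, 166.71200
4. 72.15378, -33.50637
5. 74.66267, 91.67899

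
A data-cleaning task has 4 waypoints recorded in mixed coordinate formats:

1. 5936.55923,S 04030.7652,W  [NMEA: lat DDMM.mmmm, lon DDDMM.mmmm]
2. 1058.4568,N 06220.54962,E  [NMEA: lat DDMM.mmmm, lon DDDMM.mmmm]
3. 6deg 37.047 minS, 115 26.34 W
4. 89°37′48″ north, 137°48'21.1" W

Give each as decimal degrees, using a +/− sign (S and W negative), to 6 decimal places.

1. -59.609321, -40.512753
2. 10.974280, 62.342494
3. -6.617450, -115.439000
4. 89.630000, -137.805861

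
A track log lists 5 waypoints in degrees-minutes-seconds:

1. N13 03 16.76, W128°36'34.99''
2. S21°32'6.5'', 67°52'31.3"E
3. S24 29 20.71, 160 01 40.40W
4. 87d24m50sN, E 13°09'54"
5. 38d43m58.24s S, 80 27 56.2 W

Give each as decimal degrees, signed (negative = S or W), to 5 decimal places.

1. 13.05466, -128.60972
2. -21.53514, 67.87536
3. -24.48909, -160.02789
4. 87.41389, 13.16500
5. -38.73284, -80.46561

Point 1:
  φ: 3′ + 16.76″ = 3.27933′; 13 + 3.27933/60 = 13.054656
  N → positive
  λ: 128° + 36/60 + 34.99/3600 = 128 + 0.600000 + 0.009719 = 128.609719
  hemisphere W, so the sign is −
Point 2:
  Lat: 21 + 32/60 + 6.5/3600 = 21.535139
  S → negative
  Longitude: 67 + 52/60 + 31.3/3600 = 67.875361
  E ⇒ keep positive
Point 3:
  Latitude: 24° + 29/60 + 20.71/3600 = 24 + 0.483333 + 0.005753 = 24.489086
  hemisphere S, so the sign is −
  λ: 1′ + 40.4″ = 1.67333′; 160 + 1.67333/60 = 160.027889
  W ⇒ negate
Point 4:
  φ: 87° + 24/60 + 50/3600 = 87 + 0.400000 + 0.013889 = 87.413889
  N → positive
  λ: 13° + 9/60 + 54/3600 = 13 + 0.150000 + 0.015000 = 13.165000
  E → positive
Point 5:
  Lat: 38 + 43/60 + 58.24/3600 = 38.732844
  S → negative
  Longitude: 80 + 27/60 + 56.2/3600 = 80.465611
  hemisphere W, so the sign is −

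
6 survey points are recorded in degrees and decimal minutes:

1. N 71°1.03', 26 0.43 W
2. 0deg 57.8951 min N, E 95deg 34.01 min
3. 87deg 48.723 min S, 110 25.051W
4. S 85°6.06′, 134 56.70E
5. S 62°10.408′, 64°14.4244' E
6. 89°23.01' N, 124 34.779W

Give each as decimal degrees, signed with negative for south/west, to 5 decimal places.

1. 71.01717, -26.00717
2. 0.96492, 95.56683
3. -87.81205, -110.41752
4. -85.10100, 134.94500
5. -62.17347, 64.24041
6. 89.38350, -124.57965

Point 1:
  Lat: 1.03′ = 0.017167°; total 71.017167
  N → positive
  λ: 0.43′ = 0.007167°; total 26.007167
  W ⇒ negate
Point 2:
  Latitude: 57.8951′ = 0.964918°; total 0.964918
  N → positive
  λ: 95 + 34.01/60 = 95.566833
  E → positive
Point 3:
  φ: 87 + 48.723/60 = 87.812050
  S → negative
  λ: 25.051′ = 0.417517°; total 110.417517
  hemisphere W, so the sign is −
Point 4:
  φ: 6.06′ = 0.101000°; total 85.101000
  S → negative
  λ: 56.7′ = 0.945000°; total 134.945000
  E → positive
Point 5:
  φ: 62 + 10.408/60 = 62.173467
  S ⇒ negate
  Lon: 64 + 14.4244/60 = 64.240407
  E ⇒ keep positive
Point 6:
  Latitude: 23.01′ = 0.383500°; total 89.383500
  N → positive
  Lon: 124 + 34.779/60 = 124.579650
  W → negative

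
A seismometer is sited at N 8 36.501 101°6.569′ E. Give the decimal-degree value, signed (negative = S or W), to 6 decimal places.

8.608350, 101.109483

φ: 36.501′ = 0.608350°; total 8.6083500
N → positive
Lon: 6.569′ = 0.109483°; total 101.1094833
E → positive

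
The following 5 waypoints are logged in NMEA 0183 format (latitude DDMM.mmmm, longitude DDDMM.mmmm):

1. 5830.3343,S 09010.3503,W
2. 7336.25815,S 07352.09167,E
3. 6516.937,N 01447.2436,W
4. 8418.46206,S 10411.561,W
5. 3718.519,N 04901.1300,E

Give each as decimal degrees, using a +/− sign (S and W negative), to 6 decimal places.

Point 1:
  φ: split at 2 digits → 58° and 30.3343′; 58 + 30.3343/60 = 58.5055717
  S ⇒ negate
  λ: degrees = first 3 digits = 90, minutes = 10.3503; 90 + 10.3503/60 = 90.1725050
  hemisphere W, so the sign is −
Point 2:
  Lat: split at 2 digits → 73° and 36.25815′; 73 + 36.25815/60 = 73.6043025
  S ⇒ negate
  Lon: degrees = first 3 digits = 73, minutes = 52.09167; 73 + 52.09167/60 = 73.8681945
  E ⇒ keep positive
Point 3:
  Lat: degrees = first 2 digits = 65, minutes = 16.937; 65 + 16.937/60 = 65.2822833
  N ⇒ keep positive
  λ: degrees = first 3 digits = 14, minutes = 47.2436; 14 + 47.2436/60 = 14.7873933
  W ⇒ negate
Point 4:
  Latitude: split at 2 digits → 84° and 18.46206′; 84 + 18.46206/60 = 84.3077010
  S → negative
  λ: degrees = first 3 digits = 104, minutes = 11.561; 104 + 11.561/60 = 104.1926833
  hemisphere W, so the sign is −
Point 5:
  Lat: degrees = first 2 digits = 37, minutes = 18.519; 37 + 18.519/60 = 37.3086500
  N ⇒ keep positive
  λ: degrees = first 3 digits = 49, minutes = 1.13; 49 + 1.13/60 = 49.0188333
  E → positive

1. -58.505572, -90.172505
2. -73.604303, 73.868195
3. 65.282283, -14.787393
4. -84.307701, -104.192683
5. 37.308650, 49.018833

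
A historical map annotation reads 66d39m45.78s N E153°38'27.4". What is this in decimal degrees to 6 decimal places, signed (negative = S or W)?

Lat: 66 + 39/60 + 45.78/3600 = 66.6627167
N → positive
λ: 38′ + 27.4″ = 38.45667′; 153 + 38.45667/60 = 153.6409444
E → positive

66.662717, 153.640944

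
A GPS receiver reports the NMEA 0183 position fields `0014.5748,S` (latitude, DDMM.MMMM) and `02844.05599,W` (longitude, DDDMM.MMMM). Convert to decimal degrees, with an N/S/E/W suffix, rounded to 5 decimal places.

0.24291° S, 28.73427° W

φ: degrees = first 2 digits = 0, minutes = 14.5748; 0 + 14.5748/60 = 0.242913
Longitude: degrees = first 3 digits = 28, minutes = 44.05599; 28 + 44.05599/60 = 28.734267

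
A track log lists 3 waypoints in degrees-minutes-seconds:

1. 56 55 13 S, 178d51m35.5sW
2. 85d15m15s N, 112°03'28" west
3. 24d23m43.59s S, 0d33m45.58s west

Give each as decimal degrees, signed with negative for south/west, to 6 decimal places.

1. -56.920278, -178.859861
2. 85.254167, -112.057778
3. -24.395442, -0.562661

Point 1:
  φ: 56 + 55/60 + 13/3600 = 56.9202778
  S → negative
  Longitude: 178 + 51/60 + 35.5/3600 = 178.8598611
  hemisphere W, so the sign is −
Point 2:
  Latitude: 85° + 15/60 + 15/3600 = 85 + 0.250000 + 0.004167 = 85.2541667
  N ⇒ keep positive
  Lon: 3′ + 28″ = 3.46667′; 112 + 3.46667/60 = 112.0577778
  W ⇒ negate
Point 3:
  Lat: 24° + 23/60 + 43.59/3600 = 24 + 0.383333 + 0.012108 = 24.3954417
  S ⇒ negate
  Longitude: 0° + 33/60 + 45.58/3600 = 0 + 0.550000 + 0.012661 = 0.5626611
  W ⇒ negate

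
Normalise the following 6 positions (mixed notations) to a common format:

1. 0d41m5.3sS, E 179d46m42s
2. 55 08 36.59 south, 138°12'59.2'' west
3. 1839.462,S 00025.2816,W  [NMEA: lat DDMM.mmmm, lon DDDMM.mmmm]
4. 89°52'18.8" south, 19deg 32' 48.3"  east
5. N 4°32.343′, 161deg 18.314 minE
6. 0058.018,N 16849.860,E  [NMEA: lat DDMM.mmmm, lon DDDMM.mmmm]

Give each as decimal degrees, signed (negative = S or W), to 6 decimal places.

Point 1:
  φ: 0 + 41/60 + 5.3/3600 = 0.6848056
  S ⇒ negate
  Longitude: 179 + 46/60 + 42/3600 = 179.7783333
  E → positive
Point 2:
  φ: 8′ + 36.59″ = 8.60983′; 55 + 8.60983/60 = 55.1434972
  S ⇒ negate
  λ: 12′ + 59.2″ = 12.98667′; 138 + 12.98667/60 = 138.2164444
  W → negative
Point 3:
  Latitude: split at 2 digits → 18° and 39.462′; 18 + 39.462/60 = 18.6577000
  hemisphere S, so the sign is −
  λ: degrees = first 3 digits = 0, minutes = 25.2816; 0 + 25.2816/60 = 0.4213600
  W ⇒ negate
Point 4:
  Latitude: 89° + 52/60 + 18.8/3600 = 89 + 0.866667 + 0.005222 = 89.8718889
  S ⇒ negate
  Lon: 19° + 32/60 + 48.3/3600 = 19 + 0.533333 + 0.013417 = 19.5467500
  E → positive
Point 5:
  Lat: 32.343′ = 0.539050°; total 4.5390500
  N ⇒ keep positive
  Longitude: 161 + 18.314/60 = 161.3052333
  E ⇒ keep positive
Point 6:
  Latitude: split at 2 digits → 00° and 58.018′; 0 + 58.018/60 = 0.9669667
  N ⇒ keep positive
  λ: split at 3 digits → 168° and 49.86′; 168 + 49.86/60 = 168.8310000
  E → positive

1. -0.684806, 179.778333
2. -55.143497, -138.216444
3. -18.657700, -0.421360
4. -89.871889, 19.546750
5. 4.539050, 161.305233
6. 0.966967, 168.831000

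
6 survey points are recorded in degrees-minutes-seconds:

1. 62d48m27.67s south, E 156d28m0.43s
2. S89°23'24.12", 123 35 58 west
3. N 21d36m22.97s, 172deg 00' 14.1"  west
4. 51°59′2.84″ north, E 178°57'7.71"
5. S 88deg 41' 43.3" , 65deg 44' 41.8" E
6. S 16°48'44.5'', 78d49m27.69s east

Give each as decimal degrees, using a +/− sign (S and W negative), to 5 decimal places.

Point 1:
  Lat: 62 + 48/60 + 27.67/3600 = 62.807686
  S ⇒ negate
  λ: 156° + 28/60 + 0.43/3600 = 156 + 0.466667 + 0.000119 = 156.466786
  E → positive
Point 2:
  φ: 23′ + 24.12″ = 23.40200′; 89 + 23.40200/60 = 89.390033
  S → negative
  λ: 123° + 35/60 + 58/3600 = 123 + 0.583333 + 0.016111 = 123.599444
  W ⇒ negate
Point 3:
  Latitude: 36′ + 22.97″ = 36.38283′; 21 + 36.38283/60 = 21.606381
  N ⇒ keep positive
  Longitude: 0′ + 14.1″ = 0.23500′; 172 + 0.23500/60 = 172.003917
  W ⇒ negate
Point 4:
  Latitude: 51 + 59/60 + 2.84/3600 = 51.984122
  N → positive
  Lon: 178 + 57/60 + 7.71/3600 = 178.952142
  E ⇒ keep positive
Point 5:
  Lat: 88 + 41/60 + 43.3/3600 = 88.695361
  S → negative
  λ: 65° + 44/60 + 41.8/3600 = 65 + 0.733333 + 0.011611 = 65.744944
  E ⇒ keep positive
Point 6:
  φ: 16 + 48/60 + 44.5/3600 = 16.812361
  S → negative
  λ: 78 + 49/60 + 27.69/3600 = 78.824358
  E ⇒ keep positive

1. -62.80769, 156.46679
2. -89.39003, -123.59944
3. 21.60638, -172.00392
4. 51.98412, 178.95214
5. -88.69536, 65.74494
6. -16.81236, 78.82436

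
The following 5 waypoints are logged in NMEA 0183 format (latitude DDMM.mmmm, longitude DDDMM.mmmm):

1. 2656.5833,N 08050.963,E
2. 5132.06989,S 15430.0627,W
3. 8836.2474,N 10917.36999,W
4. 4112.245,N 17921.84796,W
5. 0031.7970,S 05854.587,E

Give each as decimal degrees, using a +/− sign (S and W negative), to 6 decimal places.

1. 26.943055, 80.849383
2. -51.534498, -154.501045
3. 88.604123, -109.289500
4. 41.204083, -179.364133
5. -0.529950, 58.909783

Point 1:
  φ: split at 2 digits → 26° and 56.5833′; 26 + 56.5833/60 = 26.9430550
  N ⇒ keep positive
  λ: degrees = first 3 digits = 80, minutes = 50.963; 80 + 50.963/60 = 80.8493833
  E ⇒ keep positive
Point 2:
  φ: split at 2 digits → 51° and 32.06989′; 51 + 32.06989/60 = 51.5344982
  S ⇒ negate
  Lon: degrees = first 3 digits = 154, minutes = 30.0627; 154 + 30.0627/60 = 154.5010450
  W → negative
Point 3:
  φ: split at 2 digits → 88° and 36.2474′; 88 + 36.2474/60 = 88.6041233
  N → positive
  λ: split at 3 digits → 109° and 17.36999′; 109 + 17.36999/60 = 109.2894998
  hemisphere W, so the sign is −
Point 4:
  Lat: degrees = first 2 digits = 41, minutes = 12.245; 41 + 12.245/60 = 41.2040833
  N ⇒ keep positive
  Longitude: split at 3 digits → 179° and 21.84796′; 179 + 21.84796/60 = 179.3641327
  W ⇒ negate
Point 5:
  φ: split at 2 digits → 00° and 31.797′; 0 + 31.797/60 = 0.5299500
  hemisphere S, so the sign is −
  λ: split at 3 digits → 058° and 54.587′; 58 + 54.587/60 = 58.9097833
  E ⇒ keep positive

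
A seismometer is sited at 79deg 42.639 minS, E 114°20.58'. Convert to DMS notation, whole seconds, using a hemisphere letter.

79°42′38″ S, 114°20′35″ E

Latitude: 42.63900′ → 42′ and 0.63900 × 60 = 38.34″
Lon: fractional minutes 0.58000 × 60 = 34.80″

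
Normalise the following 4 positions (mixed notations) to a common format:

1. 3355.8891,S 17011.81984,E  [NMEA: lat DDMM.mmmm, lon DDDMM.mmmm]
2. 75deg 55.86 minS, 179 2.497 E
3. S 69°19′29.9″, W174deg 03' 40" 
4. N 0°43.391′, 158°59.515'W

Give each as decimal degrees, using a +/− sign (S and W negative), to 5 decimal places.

Point 1:
  φ: degrees = first 2 digits = 33, minutes = 55.8891; 33 + 55.8891/60 = 33.931485
  hemisphere S, so the sign is −
  λ: degrees = first 3 digits = 170, minutes = 11.81984; 170 + 11.81984/60 = 170.196997
  E ⇒ keep positive
Point 2:
  Lat: 75 + 55.86/60 = 75.931000
  S ⇒ negate
  λ: 2.497′ = 0.041617°; total 179.041617
  E ⇒ keep positive
Point 3:
  φ: 19′ + 29.9″ = 19.49833′; 69 + 19.49833/60 = 69.324972
  S ⇒ negate
  Lon: 174 + 3/60 + 40/3600 = 174.061111
  W ⇒ negate
Point 4:
  Lat: 0 + 43.391/60 = 0.723183
  N ⇒ keep positive
  Longitude: 158 + 59.515/60 = 158.991917
  W → negative

1. -33.93149, 170.19700
2. -75.93100, 179.04162
3. -69.32497, -174.06111
4. 0.72318, -158.99192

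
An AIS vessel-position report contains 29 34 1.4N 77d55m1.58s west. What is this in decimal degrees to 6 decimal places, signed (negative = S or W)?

29.567056, -77.917106

Latitude: 29 + 34/60 + 1.4/3600 = 29.5670556
N → positive
Longitude: 77 + 55/60 + 1.58/3600 = 77.9171056
W → negative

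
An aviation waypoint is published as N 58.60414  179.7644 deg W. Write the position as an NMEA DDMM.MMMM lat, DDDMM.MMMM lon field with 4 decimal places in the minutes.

φ: 58° + 0.604140 × 60 = 58° 36.248400′
Longitude: 179° + 0.764400 × 60 = 179° 45.864000′

5836.2484,N / 17945.8640,W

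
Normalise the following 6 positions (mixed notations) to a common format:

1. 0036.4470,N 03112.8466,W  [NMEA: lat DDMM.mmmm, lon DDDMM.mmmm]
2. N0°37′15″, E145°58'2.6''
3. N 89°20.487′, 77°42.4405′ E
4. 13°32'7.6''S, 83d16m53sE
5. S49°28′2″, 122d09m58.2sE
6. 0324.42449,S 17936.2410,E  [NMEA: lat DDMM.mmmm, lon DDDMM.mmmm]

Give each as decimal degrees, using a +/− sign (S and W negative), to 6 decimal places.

Point 1:
  φ: split at 2 digits → 00° and 36.447′; 0 + 36.447/60 = 0.6074500
  N ⇒ keep positive
  Longitude: degrees = first 3 digits = 31, minutes = 12.8466; 31 + 12.8466/60 = 31.2141100
  hemisphere W, so the sign is −
Point 2:
  φ: 0 + 37/60 + 15/3600 = 0.6208333
  N ⇒ keep positive
  λ: 58′ + 2.6″ = 58.04333′; 145 + 58.04333/60 = 145.9673889
  E ⇒ keep positive
Point 3:
  φ: 89 + 20.487/60 = 89.3414500
  N → positive
  Longitude: 77 + 42.4405/60 = 77.7073417
  E → positive
Point 4:
  Lat: 13 + 32/60 + 7.6/3600 = 13.5354444
  S → negative
  Longitude: 16′ + 53″ = 16.88333′; 83 + 16.88333/60 = 83.2813889
  E ⇒ keep positive
Point 5:
  Latitude: 49 + 28/60 + 2/3600 = 49.4672222
  S → negative
  λ: 122° + 9/60 + 58.2/3600 = 122 + 0.150000 + 0.016167 = 122.1661667
  E → positive
Point 6:
  Lat: split at 2 digits → 03° and 24.42449′; 3 + 24.42449/60 = 3.4070748
  hemisphere S, so the sign is −
  Lon: split at 3 digits → 179° and 36.241′; 179 + 36.241/60 = 179.6040167
  E ⇒ keep positive

1. 0.607450, -31.214110
2. 0.620833, 145.967389
3. 89.341450, 77.707342
4. -13.535444, 83.281389
5. -49.467222, 122.166167
6. -3.407075, 179.604017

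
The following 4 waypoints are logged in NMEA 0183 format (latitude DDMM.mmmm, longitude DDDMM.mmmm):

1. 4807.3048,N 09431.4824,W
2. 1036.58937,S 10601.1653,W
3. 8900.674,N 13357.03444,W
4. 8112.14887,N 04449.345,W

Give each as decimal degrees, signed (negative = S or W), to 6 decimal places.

Point 1:
  φ: degrees = first 2 digits = 48, minutes = 7.3048; 48 + 7.3048/60 = 48.1217467
  N → positive
  Lon: split at 3 digits → 094° and 31.4824′; 94 + 31.4824/60 = 94.5247067
  W → negative
Point 2:
  Latitude: split at 2 digits → 10° and 36.58937′; 10 + 36.58937/60 = 10.6098228
  S ⇒ negate
  Lon: degrees = first 3 digits = 106, minutes = 1.1653; 106 + 1.1653/60 = 106.0194217
  W → negative
Point 3:
  Lat: split at 2 digits → 89° and 0.674′; 89 + 0.674/60 = 89.0112333
  N → positive
  λ: degrees = first 3 digits = 133, minutes = 57.03444; 133 + 57.03444/60 = 133.9505740
  W → negative
Point 4:
  φ: degrees = first 2 digits = 81, minutes = 12.14887; 81 + 12.14887/60 = 81.2024812
  N → positive
  Lon: degrees = first 3 digits = 44, minutes = 49.345; 44 + 49.345/60 = 44.8224167
  W ⇒ negate

1. 48.121747, -94.524707
2. -10.609823, -106.019422
3. 89.011233, -133.950574
4. 81.202481, -44.822417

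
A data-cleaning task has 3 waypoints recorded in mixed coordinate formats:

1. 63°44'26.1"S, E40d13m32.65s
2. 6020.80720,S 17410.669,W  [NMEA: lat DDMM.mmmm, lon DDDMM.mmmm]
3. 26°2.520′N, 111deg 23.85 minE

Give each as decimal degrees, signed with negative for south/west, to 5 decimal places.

1. -63.74058, 40.22574
2. -60.34679, -174.17782
3. 26.04200, 111.39750

Point 1:
  φ: 44′ + 26.1″ = 44.43500′; 63 + 44.43500/60 = 63.740583
  S ⇒ negate
  Lon: 40° + 13/60 + 32.65/3600 = 40 + 0.216667 + 0.009069 = 40.225736
  E → positive
Point 2:
  Lat: split at 2 digits → 60° and 20.8072′; 60 + 20.8072/60 = 60.346787
  hemisphere S, so the sign is −
  Lon: degrees = first 3 digits = 174, minutes = 10.669; 174 + 10.669/60 = 174.177817
  W → negative
Point 3:
  Lat: 2.52′ = 0.042000°; total 26.042000
  N → positive
  Longitude: 111 + 23.85/60 = 111.397500
  E → positive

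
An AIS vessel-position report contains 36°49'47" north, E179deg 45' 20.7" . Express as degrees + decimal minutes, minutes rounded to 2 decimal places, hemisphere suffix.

Latitude: seconds/60 = 0.78333; minutes = 49 + 0.78333 = 49.7833
λ: 45 + 20.7/60 = 45.3450′

36° 49.78′ N, 179° 45.35′ E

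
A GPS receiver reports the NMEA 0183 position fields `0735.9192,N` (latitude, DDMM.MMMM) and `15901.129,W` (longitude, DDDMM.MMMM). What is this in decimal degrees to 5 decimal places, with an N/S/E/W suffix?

φ: split at 2 digits → 07° and 35.9192′; 7 + 35.9192/60 = 7.598653
Longitude: split at 3 digits → 159° and 1.129′; 159 + 1.129/60 = 159.018817

7.59865° N, 159.01882° W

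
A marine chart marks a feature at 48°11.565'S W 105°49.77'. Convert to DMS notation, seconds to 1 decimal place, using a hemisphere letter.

48°11′33.9″ S, 105°49′46.2″ W

Lat: fractional minutes 0.56500 × 60 = 33.900″
λ: fractional minutes 0.77000 × 60 = 46.200″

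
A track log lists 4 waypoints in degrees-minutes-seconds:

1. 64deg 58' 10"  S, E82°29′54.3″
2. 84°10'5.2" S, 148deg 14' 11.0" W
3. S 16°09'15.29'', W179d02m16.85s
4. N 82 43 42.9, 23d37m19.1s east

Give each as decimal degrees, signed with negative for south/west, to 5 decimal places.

Point 1:
  φ: 64° + 58/60 + 10/3600 = 64 + 0.966667 + 0.002778 = 64.969444
  S → negative
  Lon: 29′ + 54.3″ = 29.90500′; 82 + 29.90500/60 = 82.498417
  E → positive
Point 2:
  φ: 84° + 10/60 + 5.2/3600 = 84 + 0.166667 + 0.001444 = 84.168111
  S → negative
  λ: 148° + 14/60 + 11/3600 = 148 + 0.233333 + 0.003056 = 148.236389
  W → negative
Point 3:
  Lat: 9′ + 15.29″ = 9.25483′; 16 + 9.25483/60 = 16.154247
  hemisphere S, so the sign is −
  λ: 2′ + 16.85″ = 2.28083′; 179 + 2.28083/60 = 179.038014
  hemisphere W, so the sign is −
Point 4:
  Latitude: 43′ + 42.9″ = 43.71500′; 82 + 43.71500/60 = 82.728583
  N ⇒ keep positive
  λ: 37′ + 19.1″ = 37.31833′; 23 + 37.31833/60 = 23.621972
  E ⇒ keep positive

1. -64.96944, 82.49842
2. -84.16811, -148.23639
3. -16.15425, -179.03801
4. 82.72858, 23.62197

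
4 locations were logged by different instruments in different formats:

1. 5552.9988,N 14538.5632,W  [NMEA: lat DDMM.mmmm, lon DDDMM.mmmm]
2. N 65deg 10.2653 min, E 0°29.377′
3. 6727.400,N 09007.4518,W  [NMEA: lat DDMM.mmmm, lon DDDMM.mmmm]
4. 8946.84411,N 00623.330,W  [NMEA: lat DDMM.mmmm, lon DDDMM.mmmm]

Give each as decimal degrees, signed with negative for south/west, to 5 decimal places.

1. 55.88331, -145.64272
2. 65.17109, 0.48962
3. 67.45667, -90.12420
4. 89.78074, -6.38883

Point 1:
  φ: split at 2 digits → 55° and 52.9988′; 55 + 52.9988/60 = 55.883313
  N → positive
  Longitude: degrees = first 3 digits = 145, minutes = 38.5632; 145 + 38.5632/60 = 145.642720
  W → negative
Point 2:
  Latitude: 65 + 10.2653/60 = 65.171088
  N → positive
  Longitude: 29.377′ = 0.489617°; total 0.489617
  E → positive
Point 3:
  φ: degrees = first 2 digits = 67, minutes = 27.4; 67 + 27.4/60 = 67.456667
  N → positive
  λ: split at 3 digits → 090° and 7.4518′; 90 + 7.4518/60 = 90.124197
  W ⇒ negate
Point 4:
  Lat: split at 2 digits → 89° and 46.84411′; 89 + 46.84411/60 = 89.780735
  N → positive
  Longitude: degrees = first 3 digits = 6, minutes = 23.33; 6 + 23.33/60 = 6.388833
  hemisphere W, so the sign is −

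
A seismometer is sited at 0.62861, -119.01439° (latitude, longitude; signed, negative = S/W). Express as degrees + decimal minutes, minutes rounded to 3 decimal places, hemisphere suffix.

0° 37.717′ N, 119° 0.863′ W

Lat: 0° + 0.628610 × 60 = 0° 37.71660′
Longitude is negative → W; |value| = 119.014390
Longitude: minutes = (119.014390 − 119) × 60 = 0.86340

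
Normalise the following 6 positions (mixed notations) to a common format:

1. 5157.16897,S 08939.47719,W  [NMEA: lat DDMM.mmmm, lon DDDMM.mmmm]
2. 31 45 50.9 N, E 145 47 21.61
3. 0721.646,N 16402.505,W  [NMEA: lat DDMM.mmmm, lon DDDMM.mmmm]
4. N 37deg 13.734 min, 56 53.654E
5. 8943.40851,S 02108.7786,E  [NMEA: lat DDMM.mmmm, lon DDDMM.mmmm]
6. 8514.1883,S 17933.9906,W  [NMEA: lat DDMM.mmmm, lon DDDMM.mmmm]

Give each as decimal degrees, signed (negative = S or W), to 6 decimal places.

1. -51.952816, -89.657953
2. 31.764139, 145.789336
3. 7.360767, -164.041750
4. 37.228900, 56.894233
5. -89.723475, 21.146310
6. -85.236472, -179.566510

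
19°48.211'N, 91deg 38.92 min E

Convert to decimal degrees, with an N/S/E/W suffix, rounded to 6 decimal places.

φ: 19 + 48.211/60 = 19.8035167
λ: 38.92′ = 0.648667°; total 91.6486667

19.803517° N, 91.648667° E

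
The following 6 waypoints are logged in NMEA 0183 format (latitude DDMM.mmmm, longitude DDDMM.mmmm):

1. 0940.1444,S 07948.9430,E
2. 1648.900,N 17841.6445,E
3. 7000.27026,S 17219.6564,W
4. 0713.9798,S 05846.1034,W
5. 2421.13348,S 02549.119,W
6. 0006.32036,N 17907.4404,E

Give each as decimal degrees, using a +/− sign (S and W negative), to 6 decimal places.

1. -9.669073, 79.815717
2. 16.815000, 178.694075
3. -70.004504, -172.327607
4. -7.232997, -58.768390
5. -24.352225, -25.818650
6. 0.105339, 179.124007

Point 1:
  φ: split at 2 digits → 09° and 40.1444′; 9 + 40.1444/60 = 9.6690733
  hemisphere S, so the sign is −
  Longitude: split at 3 digits → 079° and 48.943′; 79 + 48.943/60 = 79.8157167
  E → positive
Point 2:
  φ: split at 2 digits → 16° and 48.9′; 16 + 48.9/60 = 16.8150000
  N → positive
  λ: split at 3 digits → 178° and 41.6445′; 178 + 41.6445/60 = 178.6940750
  E ⇒ keep positive
Point 3:
  φ: degrees = first 2 digits = 70, minutes = 0.27026; 70 + 0.27026/60 = 70.0045043
  hemisphere S, so the sign is −
  Longitude: split at 3 digits → 172° and 19.6564′; 172 + 19.6564/60 = 172.3276067
  W ⇒ negate
Point 4:
  φ: degrees = first 2 digits = 7, minutes = 13.9798; 7 + 13.9798/60 = 7.2329967
  S → negative
  λ: degrees = first 3 digits = 58, minutes = 46.1034; 58 + 46.1034/60 = 58.7683900
  hemisphere W, so the sign is −
Point 5:
  Lat: split at 2 digits → 24° and 21.13348′; 24 + 21.13348/60 = 24.3522247
  S → negative
  λ: degrees = first 3 digits = 25, minutes = 49.119; 25 + 49.119/60 = 25.8186500
  W ⇒ negate
Point 6:
  Lat: split at 2 digits → 00° and 6.32036′; 0 + 6.32036/60 = 0.1053393
  N → positive
  Lon: degrees = first 3 digits = 179, minutes = 7.4404; 179 + 7.4404/60 = 179.1240067
  E ⇒ keep positive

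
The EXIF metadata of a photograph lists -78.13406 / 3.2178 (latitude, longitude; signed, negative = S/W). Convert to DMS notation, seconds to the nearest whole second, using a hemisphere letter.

78°08′3″ S, 3°13′4″ E

Latitude is negative → S; |value| = 78.134060
Latitude: 0.134060° → 8.04360′; 0.04360 × 60 = 2.62″
λ: 0.217800 × 60 = 13.06800′ → 13′, remainder × 60 = 4.08″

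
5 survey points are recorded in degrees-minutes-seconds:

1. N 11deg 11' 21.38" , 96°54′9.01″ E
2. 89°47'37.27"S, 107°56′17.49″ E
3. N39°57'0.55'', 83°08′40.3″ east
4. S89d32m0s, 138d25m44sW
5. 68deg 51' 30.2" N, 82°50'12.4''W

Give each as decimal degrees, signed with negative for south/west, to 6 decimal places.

1. 11.189272, 96.902503
2. -89.793686, 107.938192
3. 39.950153, 83.144528
4. -89.533333, -138.428889
5. 68.858389, -82.836778

Point 1:
  Latitude: 11 + 11/60 + 21.38/3600 = 11.1892722
  N → positive
  Lon: 96 + 54/60 + 9.01/3600 = 96.9025028
  E → positive
Point 2:
  φ: 47′ + 37.27″ = 47.62117′; 89 + 47.62117/60 = 89.7936861
  S ⇒ negate
  λ: 107 + 56/60 + 17.49/3600 = 107.9381917
  E ⇒ keep positive
Point 3:
  Lat: 39 + 57/60 + 0.55/3600 = 39.9501528
  N ⇒ keep positive
  λ: 8′ + 40.3″ = 8.67167′; 83 + 8.67167/60 = 83.1445278
  E ⇒ keep positive
Point 4:
  Lat: 89° + 32/60 + 0/3600 = 89 + 0.533333 + 0.000000 = 89.5333333
  S → negative
  Lon: 138° + 25/60 + 44/3600 = 138 + 0.416667 + 0.012222 = 138.4288889
  W ⇒ negate
Point 5:
  φ: 68° + 51/60 + 30.2/3600 = 68 + 0.850000 + 0.008389 = 68.8583889
  N ⇒ keep positive
  λ: 82° + 50/60 + 12.4/3600 = 82 + 0.833333 + 0.003444 = 82.8367778
  hemisphere W, so the sign is −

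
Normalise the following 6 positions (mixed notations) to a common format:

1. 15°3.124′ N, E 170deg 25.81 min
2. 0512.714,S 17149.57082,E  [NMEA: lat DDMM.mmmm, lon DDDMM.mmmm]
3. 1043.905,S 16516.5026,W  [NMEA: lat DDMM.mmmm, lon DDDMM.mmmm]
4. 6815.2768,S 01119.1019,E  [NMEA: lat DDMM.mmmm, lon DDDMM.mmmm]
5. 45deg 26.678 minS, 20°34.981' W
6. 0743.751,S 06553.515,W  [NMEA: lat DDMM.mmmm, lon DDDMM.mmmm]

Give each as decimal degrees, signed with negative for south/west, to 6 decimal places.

Point 1:
  Lat: 15 + 3.124/60 = 15.0520667
  N → positive
  λ: 170 + 25.81/60 = 170.4301667
  E ⇒ keep positive
Point 2:
  φ: degrees = first 2 digits = 5, minutes = 12.714; 5 + 12.714/60 = 5.2119000
  hemisphere S, so the sign is −
  Lon: split at 3 digits → 171° and 49.57082′; 171 + 49.57082/60 = 171.8261803
  E ⇒ keep positive
Point 3:
  Latitude: degrees = first 2 digits = 10, minutes = 43.905; 10 + 43.905/60 = 10.7317500
  S → negative
  Longitude: split at 3 digits → 165° and 16.5026′; 165 + 16.5026/60 = 165.2750433
  hemisphere W, so the sign is −
Point 4:
  Lat: degrees = first 2 digits = 68, minutes = 15.2768; 68 + 15.2768/60 = 68.2546133
  S → negative
  Longitude: split at 3 digits → 011° and 19.1019′; 11 + 19.1019/60 = 11.3183650
  E ⇒ keep positive
Point 5:
  φ: 45 + 26.678/60 = 45.4446333
  S → negative
  Longitude: 34.981′ = 0.583017°; total 20.5830167
  W → negative
Point 6:
  Latitude: degrees = first 2 digits = 7, minutes = 43.751; 7 + 43.751/60 = 7.7291833
  S ⇒ negate
  Lon: degrees = first 3 digits = 65, minutes = 53.515; 65 + 53.515/60 = 65.8919167
  W ⇒ negate

1. 15.052067, 170.430167
2. -5.211900, 171.826180
3. -10.731750, -165.275043
4. -68.254613, 11.318365
5. -45.444633, -20.583017
6. -7.729183, -65.891917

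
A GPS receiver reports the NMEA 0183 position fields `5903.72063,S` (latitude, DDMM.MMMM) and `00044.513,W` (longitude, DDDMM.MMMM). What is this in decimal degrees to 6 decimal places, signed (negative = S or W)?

-59.062011, -0.741883

φ: split at 2 digits → 59° and 3.72063′; 59 + 3.72063/60 = 59.0620105
hemisphere S, so the sign is −
Lon: degrees = first 3 digits = 0, minutes = 44.513; 0 + 44.513/60 = 0.7418833
W ⇒ negate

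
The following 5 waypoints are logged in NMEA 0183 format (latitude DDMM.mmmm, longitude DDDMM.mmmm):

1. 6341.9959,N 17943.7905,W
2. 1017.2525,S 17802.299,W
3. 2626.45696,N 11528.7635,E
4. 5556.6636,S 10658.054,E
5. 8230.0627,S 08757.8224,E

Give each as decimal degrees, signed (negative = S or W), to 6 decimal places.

Point 1:
  φ: split at 2 digits → 63° and 41.9959′; 63 + 41.9959/60 = 63.6999317
  N ⇒ keep positive
  λ: degrees = first 3 digits = 179, minutes = 43.7905; 179 + 43.7905/60 = 179.7298417
  W → negative
Point 2:
  Latitude: degrees = first 2 digits = 10, minutes = 17.2525; 10 + 17.2525/60 = 10.2875417
  S ⇒ negate
  λ: split at 3 digits → 178° and 2.299′; 178 + 2.299/60 = 178.0383167
  W ⇒ negate
Point 3:
  Latitude: degrees = first 2 digits = 26, minutes = 26.45696; 26 + 26.45696/60 = 26.4409493
  N ⇒ keep positive
  λ: degrees = first 3 digits = 115, minutes = 28.7635; 115 + 28.7635/60 = 115.4793917
  E ⇒ keep positive
Point 4:
  Latitude: degrees = first 2 digits = 55, minutes = 56.6636; 55 + 56.6636/60 = 55.9443933
  S → negative
  Lon: degrees = first 3 digits = 106, minutes = 58.054; 106 + 58.054/60 = 106.9675667
  E → positive
Point 5:
  Latitude: split at 2 digits → 82° and 30.0627′; 82 + 30.0627/60 = 82.5010450
  S → negative
  Longitude: split at 3 digits → 087° and 57.8224′; 87 + 57.8224/60 = 87.9637067
  E ⇒ keep positive

1. 63.699932, -179.729842
2. -10.287542, -178.038317
3. 26.440949, 115.479392
4. -55.944393, 106.967567
5. -82.501045, 87.963707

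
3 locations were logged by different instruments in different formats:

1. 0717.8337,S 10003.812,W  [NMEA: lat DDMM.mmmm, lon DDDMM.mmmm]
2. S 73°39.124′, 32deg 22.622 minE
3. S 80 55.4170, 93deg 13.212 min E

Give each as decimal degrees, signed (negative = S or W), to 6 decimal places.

Point 1:
  φ: split at 2 digits → 07° and 17.8337′; 7 + 17.8337/60 = 7.2972283
  S ⇒ negate
  Longitude: degrees = first 3 digits = 100, minutes = 3.812; 100 + 3.812/60 = 100.0635333
  W ⇒ negate
Point 2:
  φ: 39.124′ = 0.652067°; total 73.6520667
  hemisphere S, so the sign is −
  Longitude: 22.622′ = 0.377033°; total 32.3770333
  E ⇒ keep positive
Point 3:
  Lat: 80 + 55.417/60 = 80.9236167
  S → negative
  Lon: 93 + 13.212/60 = 93.2202000
  E ⇒ keep positive

1. -7.297228, -100.063533
2. -73.652067, 32.377033
3. -80.923617, 93.220200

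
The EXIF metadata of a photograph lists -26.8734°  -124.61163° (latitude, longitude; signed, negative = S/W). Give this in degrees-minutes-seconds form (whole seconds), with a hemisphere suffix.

Latitude is negative → S; |value| = 26.873400
φ: 0.873400° → 52.40400′; 0.40400 × 60 = 24.24″
Longitude is negative → W; |value| = 124.611630
Longitude: whole degrees 124; 36.69780′ → 36′ and 41.87″

26°52′24″ S, 124°36′42″ W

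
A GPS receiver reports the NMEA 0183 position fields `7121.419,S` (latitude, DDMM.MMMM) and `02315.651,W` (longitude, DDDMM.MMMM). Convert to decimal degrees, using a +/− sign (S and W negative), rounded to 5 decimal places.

-71.35698, -23.26085

φ: degrees = first 2 digits = 71, minutes = 21.419; 71 + 21.419/60 = 71.356983
S → negative
Longitude: degrees = first 3 digits = 23, minutes = 15.651; 23 + 15.651/60 = 23.260850
hemisphere W, so the sign is −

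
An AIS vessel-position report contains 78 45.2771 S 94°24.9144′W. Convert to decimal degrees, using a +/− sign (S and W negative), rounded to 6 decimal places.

-78.754618, -94.415240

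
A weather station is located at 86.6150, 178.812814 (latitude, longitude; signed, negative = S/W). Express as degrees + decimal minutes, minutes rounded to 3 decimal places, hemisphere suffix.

86° 36.900′ N, 178° 48.769′ E

Lat: 86° + 0.615000 × 60 = 86° 36.90000′
Lon: 178° + 0.812814 × 60 = 178° 48.76884′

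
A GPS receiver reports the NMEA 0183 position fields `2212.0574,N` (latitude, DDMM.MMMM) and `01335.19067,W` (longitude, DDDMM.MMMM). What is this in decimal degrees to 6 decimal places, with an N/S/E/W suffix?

φ: degrees = first 2 digits = 22, minutes = 12.0574; 22 + 12.0574/60 = 22.2009567
λ: split at 3 digits → 013° and 35.19067′; 13 + 35.19067/60 = 13.5865112

22.200957° N, 13.586511° W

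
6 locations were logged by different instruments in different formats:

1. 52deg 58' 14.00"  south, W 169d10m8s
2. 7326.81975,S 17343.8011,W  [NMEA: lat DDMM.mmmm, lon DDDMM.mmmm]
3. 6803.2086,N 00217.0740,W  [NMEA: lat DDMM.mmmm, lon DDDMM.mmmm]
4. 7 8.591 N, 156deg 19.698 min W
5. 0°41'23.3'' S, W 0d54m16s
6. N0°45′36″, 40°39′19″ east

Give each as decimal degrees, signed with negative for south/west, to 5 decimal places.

Point 1:
  Latitude: 52° + 58/60 + 14/3600 = 52 + 0.966667 + 0.003889 = 52.970556
  S ⇒ negate
  Longitude: 10′ + 8″ = 10.13333′; 169 + 10.13333/60 = 169.168889
  hemisphere W, so the sign is −
Point 2:
  φ: degrees = first 2 digits = 73, minutes = 26.81975; 73 + 26.81975/60 = 73.446996
  S ⇒ negate
  λ: split at 3 digits → 173° and 43.8011′; 173 + 43.8011/60 = 173.730018
  hemisphere W, so the sign is −
Point 3:
  Lat: degrees = first 2 digits = 68, minutes = 3.2086; 68 + 3.2086/60 = 68.053477
  N ⇒ keep positive
  Longitude: degrees = first 3 digits = 2, minutes = 17.074; 2 + 17.074/60 = 2.284567
  hemisphere W, so the sign is −
Point 4:
  Latitude: 8.591′ = 0.143183°; total 7.143183
  N ⇒ keep positive
  Longitude: 156 + 19.698/60 = 156.328300
  W → negative
Point 5:
  Lat: 41′ + 23.3″ = 41.38833′; 0 + 41.38833/60 = 0.689806
  hemisphere S, so the sign is −
  Lon: 0° + 54/60 + 16/3600 = 0 + 0.900000 + 0.004444 = 0.904444
  W → negative
Point 6:
  φ: 0° + 45/60 + 36/3600 = 0 + 0.750000 + 0.010000 = 0.760000
  N → positive
  λ: 40° + 39/60 + 19/3600 = 40 + 0.650000 + 0.005278 = 40.655278
  E → positive

1. -52.97056, -169.16889
2. -73.44700, -173.73002
3. 68.05348, -2.28457
4. 7.14318, -156.32830
5. -0.68981, -0.90444
6. 0.76000, 40.65528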